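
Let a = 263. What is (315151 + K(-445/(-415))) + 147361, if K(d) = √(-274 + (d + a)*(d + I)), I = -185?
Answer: 462512 + I*√336487774/83 ≈ 4.6251e+5 + 221.01*I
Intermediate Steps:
K(d) = √(-274 + (-185 + d)*(263 + d)) (K(d) = √(-274 + (d + 263)*(d - 185)) = √(-274 + (263 + d)*(-185 + d)) = √(-274 + (-185 + d)*(263 + d)))
(315151 + K(-445/(-415))) + 147361 = (315151 + √(-48929 + (-445/(-415))² + 78*(-445/(-415)))) + 147361 = (315151 + √(-48929 + (-445*(-1/415))² + 78*(-445*(-1/415)))) + 147361 = (315151 + √(-48929 + (89/83)² + 78*(89/83))) + 147361 = (315151 + √(-48929 + 7921/6889 + 6942/83)) + 147361 = (315151 + √(-336487774/6889)) + 147361 = (315151 + I*√336487774/83) + 147361 = 462512 + I*√336487774/83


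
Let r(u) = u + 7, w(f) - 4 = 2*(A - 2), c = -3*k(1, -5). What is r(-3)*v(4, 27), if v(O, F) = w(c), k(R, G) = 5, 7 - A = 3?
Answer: 32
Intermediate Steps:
A = 4 (A = 7 - 1*3 = 7 - 3 = 4)
c = -15 (c = -3*5 = -15)
w(f) = 8 (w(f) = 4 + 2*(4 - 2) = 4 + 2*2 = 4 + 4 = 8)
v(O, F) = 8
r(u) = 7 + u
r(-3)*v(4, 27) = (7 - 3)*8 = 4*8 = 32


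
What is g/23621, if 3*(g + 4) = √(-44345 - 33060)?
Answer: -4/23621 + I*√77405/70863 ≈ -0.00016934 + 0.0039261*I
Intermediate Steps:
g = -4 + I*√77405/3 (g = -4 + √(-44345 - 33060)/3 = -4 + √(-77405)/3 = -4 + (I*√77405)/3 = -4 + I*√77405/3 ≈ -4.0 + 92.739*I)
g/23621 = (-4 + I*√77405/3)/23621 = (-4 + I*√77405/3)*(1/23621) = -4/23621 + I*√77405/70863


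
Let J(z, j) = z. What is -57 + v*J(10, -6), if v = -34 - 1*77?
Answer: -1167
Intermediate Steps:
v = -111 (v = -34 - 77 = -111)
-57 + v*J(10, -6) = -57 - 111*10 = -57 - 1110 = -1167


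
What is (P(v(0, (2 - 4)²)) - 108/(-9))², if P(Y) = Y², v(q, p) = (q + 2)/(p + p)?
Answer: 37249/256 ≈ 145.50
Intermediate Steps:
v(q, p) = (2 + q)/(2*p) (v(q, p) = (2 + q)/((2*p)) = (2 + q)*(1/(2*p)) = (2 + q)/(2*p))
(P(v(0, (2 - 4)²)) - 108/(-9))² = (((2 + 0)/(2*((2 - 4)²)))² - 108/(-9))² = (((½)*2/(-2)²)² - 108*(-⅑))² = (((½)*2/4)² + 12)² = (((½)*(¼)*2)² + 12)² = ((¼)² + 12)² = (1/16 + 12)² = (193/16)² = 37249/256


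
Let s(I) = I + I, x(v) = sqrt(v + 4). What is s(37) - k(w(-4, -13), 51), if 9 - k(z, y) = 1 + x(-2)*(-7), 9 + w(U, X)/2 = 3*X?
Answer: 66 - 7*sqrt(2) ≈ 56.101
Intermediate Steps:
x(v) = sqrt(4 + v)
w(U, X) = -18 + 6*X (w(U, X) = -18 + 2*(3*X) = -18 + 6*X)
k(z, y) = 8 + 7*sqrt(2) (k(z, y) = 9 - (1 + sqrt(4 - 2)*(-7)) = 9 - (1 + sqrt(2)*(-7)) = 9 - (1 - 7*sqrt(2)) = 9 + (-1 + 7*sqrt(2)) = 8 + 7*sqrt(2))
s(I) = 2*I
s(37) - k(w(-4, -13), 51) = 2*37 - (8 + 7*sqrt(2)) = 74 + (-8 - 7*sqrt(2)) = 66 - 7*sqrt(2)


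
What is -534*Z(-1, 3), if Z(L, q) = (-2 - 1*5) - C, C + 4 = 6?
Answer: 4806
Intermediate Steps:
C = 2 (C = -4 + 6 = 2)
Z(L, q) = -9 (Z(L, q) = (-2 - 1*5) - 1*2 = (-2 - 5) - 2 = -7 - 2 = -9)
-534*Z(-1, 3) = -534*(-9) = 4806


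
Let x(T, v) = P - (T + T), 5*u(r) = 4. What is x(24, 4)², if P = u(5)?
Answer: 55696/25 ≈ 2227.8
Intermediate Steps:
u(r) = ⅘ (u(r) = (⅕)*4 = ⅘)
P = ⅘ ≈ 0.80000
x(T, v) = ⅘ - 2*T (x(T, v) = ⅘ - (T + T) = ⅘ - 2*T)
x(24, 4)² = (⅘ - 2*24)² = (⅘ - 48)² = (-236/5)² = 55696/25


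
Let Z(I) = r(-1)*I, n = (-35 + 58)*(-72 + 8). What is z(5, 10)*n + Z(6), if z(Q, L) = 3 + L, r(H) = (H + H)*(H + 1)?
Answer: -19136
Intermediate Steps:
r(H) = 2*H*(1 + H) (r(H) = (2*H)*(1 + H) = 2*H*(1 + H))
n = -1472 (n = 23*(-64) = -1472)
Z(I) = 0 (Z(I) = (2*(-1)*(1 - 1))*I = (2*(-1)*0)*I = 0*I = 0)
z(5, 10)*n + Z(6) = (3 + 10)*(-1472) + 0 = 13*(-1472) + 0 = -19136 + 0 = -19136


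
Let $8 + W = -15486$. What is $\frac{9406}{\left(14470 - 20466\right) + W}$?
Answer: $- \frac{4703}{10745} \approx -0.43769$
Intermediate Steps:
$W = -15494$ ($W = -8 - 15486 = -15494$)
$\frac{9406}{\left(14470 - 20466\right) + W} = \frac{9406}{\left(14470 - 20466\right) - 15494} = \frac{9406}{-5996 - 15494} = \frac{9406}{-21490} = 9406 \left(- \frac{1}{21490}\right) = - \frac{4703}{10745}$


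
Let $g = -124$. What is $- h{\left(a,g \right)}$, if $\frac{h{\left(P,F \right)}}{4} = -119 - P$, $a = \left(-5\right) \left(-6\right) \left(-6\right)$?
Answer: $-244$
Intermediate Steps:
$a = -180$ ($a = 30 \left(-6\right) = -180$)
$h{\left(P,F \right)} = -476 - 4 P$ ($h{\left(P,F \right)} = 4 \left(-119 - P\right) = -476 - 4 P$)
$- h{\left(a,g \right)} = - (-476 - -720) = - (-476 + 720) = \left(-1\right) 244 = -244$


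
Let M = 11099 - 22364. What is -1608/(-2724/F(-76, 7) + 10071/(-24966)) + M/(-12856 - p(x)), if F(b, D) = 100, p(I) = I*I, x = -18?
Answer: 99424056419/1684464628 ≈ 59.024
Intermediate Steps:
p(I) = I²
M = -11265
-1608/(-2724/F(-76, 7) + 10071/(-24966)) + M/(-12856 - p(x)) = -1608/(-2724/100 + 10071/(-24966)) - 11265/(-12856 - 1*(-18)²) = -1608/(-2724*1/100 + 10071*(-1/24966)) - 11265/(-12856 - 1*324) = -1608/(-681/25 - 1119/2774) - 11265/(-12856 - 324) = -1608/(-1917069/69350) - 11265/(-13180) = -1608*(-69350/1917069) - 11265*(-1/13180) = 37171600/639023 + 2253/2636 = 99424056419/1684464628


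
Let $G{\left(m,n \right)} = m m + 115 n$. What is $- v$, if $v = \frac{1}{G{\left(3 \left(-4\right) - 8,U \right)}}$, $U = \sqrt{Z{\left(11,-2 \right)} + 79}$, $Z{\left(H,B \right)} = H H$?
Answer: $\frac{2}{12425} - \frac{23 \sqrt{2}}{49700} \approx -0.0004935$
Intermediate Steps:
$Z{\left(H,B \right)} = H^{2}$
$U = 10 \sqrt{2}$ ($U = \sqrt{11^{2} + 79} = \sqrt{121 + 79} = \sqrt{200} = 10 \sqrt{2} \approx 14.142$)
$G{\left(m,n \right)} = m^{2} + 115 n$
$v = \frac{1}{400 + 1150 \sqrt{2}}$ ($v = \frac{1}{\left(3 \left(-4\right) - 8\right)^{2} + 115 \cdot 10 \sqrt{2}} = \frac{1}{\left(-12 - 8\right)^{2} + 1150 \sqrt{2}} = \frac{1}{\left(-20\right)^{2} + 1150 \sqrt{2}} = \frac{1}{400 + 1150 \sqrt{2}} \approx 0.0004935$)
$- v = - (- \frac{2}{12425} + \frac{23 \sqrt{2}}{49700}) = \frac{2}{12425} - \frac{23 \sqrt{2}}{49700}$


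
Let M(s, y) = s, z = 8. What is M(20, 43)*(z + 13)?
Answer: 420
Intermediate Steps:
M(20, 43)*(z + 13) = 20*(8 + 13) = 20*21 = 420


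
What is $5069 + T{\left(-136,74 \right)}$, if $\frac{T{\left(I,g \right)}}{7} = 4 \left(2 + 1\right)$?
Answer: $5153$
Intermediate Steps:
$T{\left(I,g \right)} = 84$ ($T{\left(I,g \right)} = 7 \cdot 4 \left(2 + 1\right) = 7 \cdot 4 \cdot 3 = 7 \cdot 12 = 84$)
$5069 + T{\left(-136,74 \right)} = 5069 + 84 = 5153$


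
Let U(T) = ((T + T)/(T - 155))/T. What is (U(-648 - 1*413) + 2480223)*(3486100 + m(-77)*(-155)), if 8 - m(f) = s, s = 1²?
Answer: 5255317526388745/608 ≈ 8.6436e+12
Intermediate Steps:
s = 1
m(f) = 7 (m(f) = 8 - 1*1 = 8 - 1 = 7)
U(T) = 2/(-155 + T) (U(T) = ((2*T)/(-155 + T))/T = (2*T/(-155 + T))/T = 2/(-155 + T))
(U(-648 - 1*413) + 2480223)*(3486100 + m(-77)*(-155)) = (2/(-155 + (-648 - 1*413)) + 2480223)*(3486100 + 7*(-155)) = (2/(-155 + (-648 - 413)) + 2480223)*(3486100 - 1085) = (2/(-155 - 1061) + 2480223)*3485015 = (2/(-1216) + 2480223)*3485015 = (2*(-1/1216) + 2480223)*3485015 = (-1/608 + 2480223)*3485015 = (1507975583/608)*3485015 = 5255317526388745/608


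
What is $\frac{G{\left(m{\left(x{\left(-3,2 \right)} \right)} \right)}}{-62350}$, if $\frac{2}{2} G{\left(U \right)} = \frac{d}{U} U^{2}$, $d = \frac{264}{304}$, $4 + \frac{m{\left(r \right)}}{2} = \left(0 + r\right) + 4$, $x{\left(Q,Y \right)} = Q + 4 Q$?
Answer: $\frac{99}{236930} \approx 0.00041784$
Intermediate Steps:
$x{\left(Q,Y \right)} = 5 Q$
$m{\left(r \right)} = 2 r$ ($m{\left(r \right)} = -8 + 2 \left(\left(0 + r\right) + 4\right) = -8 + 2 \left(r + 4\right) = -8 + 2 \left(4 + r\right) = -8 + \left(8 + 2 r\right) = 2 r$)
$d = \frac{33}{38}$ ($d = 264 \cdot \frac{1}{304} = \frac{33}{38} \approx 0.86842$)
$G{\left(U \right)} = \frac{33 U}{38}$ ($G{\left(U \right)} = \frac{33}{38 U} U^{2} = \frac{33 U}{38}$)
$\frac{G{\left(m{\left(x{\left(-3,2 \right)} \right)} \right)}}{-62350} = \frac{\frac{33}{38} \cdot 2 \cdot 5 \left(-3\right)}{-62350} = \frac{33 \cdot 2 \left(-15\right)}{38} \left(- \frac{1}{62350}\right) = \frac{33}{38} \left(-30\right) \left(- \frac{1}{62350}\right) = \left(- \frac{495}{19}\right) \left(- \frac{1}{62350}\right) = \frac{99}{236930}$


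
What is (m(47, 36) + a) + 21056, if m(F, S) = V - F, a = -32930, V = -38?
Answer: -11959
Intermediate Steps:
m(F, S) = -38 - F
(m(47, 36) + a) + 21056 = ((-38 - 1*47) - 32930) + 21056 = ((-38 - 47) - 32930) + 21056 = (-85 - 32930) + 21056 = -33015 + 21056 = -11959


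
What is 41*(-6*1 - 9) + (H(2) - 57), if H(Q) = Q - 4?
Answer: -674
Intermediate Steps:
H(Q) = -4 + Q
41*(-6*1 - 9) + (H(2) - 57) = 41*(-6*1 - 9) + ((-4 + 2) - 57) = 41*(-6 - 9) + (-2 - 57) = 41*(-15) - 59 = -615 - 59 = -674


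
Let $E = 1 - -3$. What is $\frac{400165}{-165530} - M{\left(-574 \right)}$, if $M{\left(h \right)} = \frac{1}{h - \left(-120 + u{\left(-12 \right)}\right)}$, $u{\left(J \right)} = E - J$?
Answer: $- \frac{9395601}{3889955} \approx -2.4153$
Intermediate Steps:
$E = 4$ ($E = 1 + 3 = 4$)
$u{\left(J \right)} = 4 - J$
$M{\left(h \right)} = \frac{1}{104 + h}$ ($M{\left(h \right)} = \frac{1}{h + \left(120 - \left(4 - -12\right)\right)} = \frac{1}{h + \left(120 - \left(4 + 12\right)\right)} = \frac{1}{h + \left(120 - 16\right)} = \frac{1}{h + 104} = \frac{1}{104 + h}$)
$\frac{400165}{-165530} - M{\left(-574 \right)} = \frac{400165}{-165530} - \frac{1}{104 - 574} = 400165 \left(- \frac{1}{165530}\right) - \frac{1}{-470} = - \frac{80033}{33106} - - \frac{1}{470} = - \frac{80033}{33106} + \frac{1}{470} = - \frac{9395601}{3889955}$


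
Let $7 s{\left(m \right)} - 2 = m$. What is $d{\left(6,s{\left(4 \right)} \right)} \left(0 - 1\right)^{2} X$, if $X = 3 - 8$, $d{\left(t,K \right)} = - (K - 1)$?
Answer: $- \frac{5}{7} \approx -0.71429$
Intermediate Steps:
$s{\left(m \right)} = \frac{2}{7} + \frac{m}{7}$
$d{\left(t,K \right)} = 1 - K$ ($d{\left(t,K \right)} = - (-1 + K) = 1 - K$)
$X = -5$ ($X = 3 - 8 = -5$)
$d{\left(6,s{\left(4 \right)} \right)} \left(0 - 1\right)^{2} X = \left(1 - \left(\frac{2}{7} + \frac{1}{7} \cdot 4\right)\right) \left(0 - 1\right)^{2} \left(-5\right) = \left(1 - \left(\frac{2}{7} + \frac{4}{7}\right)\right) \left(-1\right)^{2} \left(-5\right) = \left(1 - \frac{6}{7}\right) 1 \left(-5\right) = \frac{1}{7} \cdot 1 \left(-5\right) = \frac{1}{7} \left(-5\right) = - \frac{5}{7}$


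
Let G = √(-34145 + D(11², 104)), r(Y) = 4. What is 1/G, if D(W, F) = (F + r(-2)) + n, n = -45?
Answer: -I*√34082/34082 ≈ -0.0054167*I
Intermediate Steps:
D(W, F) = -41 + F (D(W, F) = (F + 4) - 45 = (4 + F) - 45 = -41 + F)
G = I*√34082 (G = √(-34145 + (-41 + 104)) = √(-34145 + 63) = √(-34082) = I*√34082 ≈ 184.61*I)
1/G = 1/(I*√34082) = -I*√34082/34082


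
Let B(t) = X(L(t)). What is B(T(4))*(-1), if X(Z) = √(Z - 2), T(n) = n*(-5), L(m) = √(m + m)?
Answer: -√(-2 + 2*I*√10) ≈ -1.522 - 2.0776*I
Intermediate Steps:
L(m) = √2*√m (L(m) = √(2*m) = √2*√m)
T(n) = -5*n
X(Z) = √(-2 + Z)
B(t) = √(-2 + √2*√t)
B(T(4))*(-1) = √(-2 + √2*√(-5*4))*(-1) = √(-2 + √2*√(-20))*(-1) = √(-2 + √2*(2*I*√5))*(-1) = √(-2 + 2*I*√10)*(-1) = -√(-2 + 2*I*√10)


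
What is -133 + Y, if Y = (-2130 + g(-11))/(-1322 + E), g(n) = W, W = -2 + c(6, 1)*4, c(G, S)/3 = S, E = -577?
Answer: -250447/1899 ≈ -131.88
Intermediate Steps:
c(G, S) = 3*S
W = 10 (W = -2 + (3*1)*4 = -2 + 3*4 = -2 + 12 = 10)
g(n) = 10
Y = 2120/1899 (Y = (-2130 + 10)/(-1322 - 577) = -2120/(-1899) = -2120*(-1/1899) = 2120/1899 ≈ 1.1164)
-133 + Y = -133 + 2120/1899 = -250447/1899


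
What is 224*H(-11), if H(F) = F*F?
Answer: 27104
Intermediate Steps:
H(F) = F²
224*H(-11) = 224*(-11)² = 224*121 = 27104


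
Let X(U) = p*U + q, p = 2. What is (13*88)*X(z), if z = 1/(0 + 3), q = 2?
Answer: 9152/3 ≈ 3050.7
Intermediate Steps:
z = 1/3 ≈ 0.33333
X(U) = 2 + 2*U (X(U) = 2*U + 2 = 2 + 2*U)
(13*88)*X(z) = (13*88)*(2 + 2*(1/3)) = 1144*(2 + 2/3) = 1144*(8/3) = 9152/3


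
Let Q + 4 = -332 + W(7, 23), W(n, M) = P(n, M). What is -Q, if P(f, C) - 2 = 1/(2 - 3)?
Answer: 335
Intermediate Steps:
P(f, C) = 1 (P(f, C) = 2 + 1/(2 - 3) = 2 + 1/(-1) = 2 - 1 = 1)
W(n, M) = 1
Q = -335 (Q = -4 + (-332 + 1) = -4 - 331 = -335)
-Q = -1*(-335) = 335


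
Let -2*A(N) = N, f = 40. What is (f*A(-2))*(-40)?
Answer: -1600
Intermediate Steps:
A(N) = -N/2
(f*A(-2))*(-40) = (40*(-½*(-2)))*(-40) = (40*1)*(-40) = 40*(-40) = -1600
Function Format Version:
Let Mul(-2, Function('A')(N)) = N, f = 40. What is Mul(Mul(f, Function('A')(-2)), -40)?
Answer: -1600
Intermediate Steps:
Function('A')(N) = Mul(Rational(-1, 2), N)
Mul(Mul(f, Function('A')(-2)), -40) = Mul(Mul(40, Mul(Rational(-1, 2), -2)), -40) = Mul(Mul(40, 1), -40) = Mul(40, -40) = -1600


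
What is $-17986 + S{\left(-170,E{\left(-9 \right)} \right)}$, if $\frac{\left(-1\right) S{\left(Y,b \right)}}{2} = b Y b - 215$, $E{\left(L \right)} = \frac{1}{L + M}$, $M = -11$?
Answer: $- \frac{351103}{20} \approx -17555.0$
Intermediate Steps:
$E{\left(L \right)} = \frac{1}{-11 + L}$ ($E{\left(L \right)} = \frac{1}{L - 11} = \frac{1}{-11 + L}$)
$S{\left(Y,b \right)} = 430 - 2 Y b^{2}$ ($S{\left(Y,b \right)} = - 2 \left(b Y b - 215\right) = - 2 \left(Y b b - 215\right) = - 2 \left(Y b^{2} - 215\right) = - 2 \left(-215 + Y b^{2}\right) = 430 - 2 Y b^{2}$)
$-17986 + S{\left(-170,E{\left(-9 \right)} \right)} = -17986 + \left(430 - - 340 \left(\frac{1}{-11 - 9}\right)^{2}\right) = -17986 + \left(430 - - 340 \left(\frac{1}{-20}\right)^{2}\right) = -17986 + \left(430 - - 340 \left(- \frac{1}{20}\right)^{2}\right) = -17986 + \left(430 - \left(-340\right) \frac{1}{400}\right) = -17986 + \left(430 + \frac{17}{20}\right) = -17986 + \frac{8617}{20} = - \frac{351103}{20}$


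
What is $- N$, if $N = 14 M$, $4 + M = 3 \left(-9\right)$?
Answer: $434$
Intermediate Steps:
$M = -31$ ($M = -4 + 3 \left(-9\right) = -4 - 27 = -31$)
$N = -434$ ($N = 14 \left(-31\right) = -434$)
$- N = \left(-1\right) \left(-434\right) = 434$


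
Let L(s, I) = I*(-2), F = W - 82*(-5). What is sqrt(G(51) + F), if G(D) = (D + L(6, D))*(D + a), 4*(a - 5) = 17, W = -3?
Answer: I*sqrt(10663)/2 ≈ 51.631*I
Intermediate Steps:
a = 37/4 (a = 5 + (1/4)*17 = 5 + 17/4 = 37/4 ≈ 9.2500)
F = 407 (F = -3 - 82*(-5) = -3 + 410 = 407)
L(s, I) = -2*I
G(D) = -D*(37/4 + D) (G(D) = (D - 2*D)*(D + 37/4) = (-D)*(37/4 + D) = -D*(37/4 + D))
sqrt(G(51) + F) = sqrt((1/4)*51*(-37 - 4*51) + 407) = sqrt((1/4)*51*(-37 - 204) + 407) = sqrt((1/4)*51*(-241) + 407) = sqrt(-12291/4 + 407) = sqrt(-10663/4) = I*sqrt(10663)/2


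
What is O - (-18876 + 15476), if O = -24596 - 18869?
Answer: -40065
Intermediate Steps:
O = -43465
O - (-18876 + 15476) = -43465 - (-18876 + 15476) = -43465 - 1*(-3400) = -43465 + 3400 = -40065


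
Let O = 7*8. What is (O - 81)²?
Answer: 625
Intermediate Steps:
O = 56
(O - 81)² = (56 - 81)² = (-25)² = 625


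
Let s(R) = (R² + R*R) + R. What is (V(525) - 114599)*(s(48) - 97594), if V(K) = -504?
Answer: 10697442614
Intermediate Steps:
s(R) = R + 2*R² (s(R) = (R² + R²) + R = 2*R² + R = R + 2*R²)
(V(525) - 114599)*(s(48) - 97594) = (-504 - 114599)*(48*(1 + 2*48) - 97594) = -115103*(48*(1 + 96) - 97594) = -115103*(48*97 - 97594) = -115103*(4656 - 97594) = -115103*(-92938) = 10697442614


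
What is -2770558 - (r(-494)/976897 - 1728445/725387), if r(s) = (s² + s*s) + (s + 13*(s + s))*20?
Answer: -1963294510727492141/708628384139 ≈ -2.7706e+6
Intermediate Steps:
r(s) = 2*s² + 540*s (r(s) = (s² + s²) + (s + 13*(2*s))*20 = 2*s² + (s + 26*s)*20 = 2*s² + (27*s)*20 = 2*s² + 540*s)
-2770558 - (r(-494)/976897 - 1728445/725387) = -2770558 - ((2*(-494)*(270 - 494))/976897 - 1728445/725387) = -2770558 - ((2*(-494)*(-224))*(1/976897) - 1728445*1/725387) = -2770558 - (221312*(1/976897) - 1728445/725387) = -2770558 - (221312/976897 - 1728445/725387) = -2770558 - 1*(-1527975887421/708628384139) = -2770558 + 1527975887421/708628384139 = -1963294510727492141/708628384139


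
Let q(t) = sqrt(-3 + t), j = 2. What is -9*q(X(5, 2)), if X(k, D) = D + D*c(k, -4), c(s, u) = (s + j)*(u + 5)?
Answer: -9*sqrt(13) ≈ -32.450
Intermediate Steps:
c(s, u) = (2 + s)*(5 + u) (c(s, u) = (s + 2)*(u + 5) = (2 + s)*(5 + u))
X(k, D) = D + D*(2 + k) (X(k, D) = D + D*(10 + 2*(-4) + 5*k + k*(-4)) = D + D*(10 - 8 + 5*k - 4*k) = D + D*(2 + k))
-9*q(X(5, 2)) = -9*sqrt(-3 + 2*(3 + 5)) = -9*sqrt(-3 + 2*8) = -9*sqrt(-3 + 16) = -9*sqrt(13)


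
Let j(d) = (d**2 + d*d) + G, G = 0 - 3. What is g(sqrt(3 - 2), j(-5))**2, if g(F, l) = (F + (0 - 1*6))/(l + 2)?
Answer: 25/2401 ≈ 0.010412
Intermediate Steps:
G = -3
j(d) = -3 + 2*d**2 (j(d) = (d**2 + d*d) - 3 = (d**2 + d**2) - 3 = 2*d**2 - 3 = -3 + 2*d**2)
g(F, l) = (-6 + F)/(2 + l) (g(F, l) = (F + (0 - 6))/(2 + l) = (F - 6)/(2 + l) = (-6 + F)/(2 + l))
g(sqrt(3 - 2), j(-5))**2 = ((-6 + sqrt(3 - 2))/(2 + (-3 + 2*(-5)**2)))**2 = ((-6 + sqrt(1))/(2 + (-3 + 2*25)))**2 = ((-6 + 1)/(2 + (-3 + 50)))**2 = (-5/(2 + 47))**2 = (-5/49)**2 = 25/2401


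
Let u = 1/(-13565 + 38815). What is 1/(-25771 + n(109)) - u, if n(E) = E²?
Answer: -1957/17536125 ≈ -0.00011160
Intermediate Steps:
u = 1/25250 ≈ 3.9604e-5
1/(-25771 + n(109)) - u = 1/(-25771 + 109²) - 1*1/25250 = 1/(-25771 + 11881) - 1/25250 = 1/(-13890) - 1/25250 = -1/13890 - 1/25250 = -1957/17536125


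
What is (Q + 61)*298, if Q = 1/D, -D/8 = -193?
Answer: 14033565/772 ≈ 18178.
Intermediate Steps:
D = 1544 (D = -8*(-193) = 1544)
Q = 1/1544 ≈ 0.00064767
(Q + 61)*298 = (1/1544 + 61)*298 = (94185/1544)*298 = 14033565/772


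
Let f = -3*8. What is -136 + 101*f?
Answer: -2560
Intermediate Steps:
f = -24
-136 + 101*f = -136 + 101*(-24) = -136 - 2424 = -2560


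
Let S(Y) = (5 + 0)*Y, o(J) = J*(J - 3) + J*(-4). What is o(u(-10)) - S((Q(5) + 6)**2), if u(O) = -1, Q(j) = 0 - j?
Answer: 3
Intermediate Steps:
Q(j) = -j
o(J) = -4*J + J*(-3 + J) (o(J) = J*(-3 + J) - 4*J = -4*J + J*(-3 + J))
S(Y) = 5*Y
o(u(-10)) - S((Q(5) + 6)**2) = -(-7 - 1) - 5*(-1*5 + 6)**2 = -1*(-8) - 5*(-5 + 6)**2 = 8 - 5*1**2 = 8 - 5 = 3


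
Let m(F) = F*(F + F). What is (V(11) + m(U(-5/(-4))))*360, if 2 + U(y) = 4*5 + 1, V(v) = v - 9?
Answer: 260640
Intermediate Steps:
V(v) = -9 + v
U(y) = 19 (U(y) = -2 + (4*5 + 1) = -2 + (20 + 1) = -2 + 21 = 19)
m(F) = 2*F² (m(F) = F*(2*F) = 2*F²)
(V(11) + m(U(-5/(-4))))*360 = ((-9 + 11) + 2*19²)*360 = (2 + 2*361)*360 = (2 + 722)*360 = 724*360 = 260640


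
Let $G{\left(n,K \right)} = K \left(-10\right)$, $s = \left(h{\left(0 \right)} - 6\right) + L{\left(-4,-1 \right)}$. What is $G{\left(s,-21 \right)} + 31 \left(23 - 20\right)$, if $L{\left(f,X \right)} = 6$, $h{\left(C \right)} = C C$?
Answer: $303$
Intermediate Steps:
$h{\left(C \right)} = C^{2}$
$s = 0$ ($s = \left(0^{2} - 6\right) + 6 = \left(0 - 6\right) + 6 = -6 + 6 = 0$)
$G{\left(n,K \right)} = - 10 K$
$G{\left(s,-21 \right)} + 31 \left(23 - 20\right) = \left(-10\right) \left(-21\right) + 31 \left(23 - 20\right) = 210 + 31 \cdot 3 = 210 + 93 = 303$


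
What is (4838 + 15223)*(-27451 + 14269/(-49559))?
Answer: -27292155521058/49559 ≈ -5.5070e+8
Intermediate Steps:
(4838 + 15223)*(-27451 + 14269/(-49559)) = 20061*(-27451 + 14269*(-1/49559)) = 20061*(-27451 - 14269/49559) = 20061*(-1360458378/49559) = -27292155521058/49559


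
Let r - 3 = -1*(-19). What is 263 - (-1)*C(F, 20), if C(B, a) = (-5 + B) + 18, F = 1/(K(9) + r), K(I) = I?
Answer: 8557/31 ≈ 276.03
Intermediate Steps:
r = 22 (r = 3 - 1*(-19) = 3 + 19 = 22)
F = 1/31 (F = 1/(9 + 22) = 1/31 ≈ 0.032258)
C(B, a) = 13 + B
263 - (-1)*C(F, 20) = 263 - (-1)*(13 + 1/31) = 263 - (-1)*404/31 = 263 - 1*(-404/31) = 263 + 404/31 = 8557/31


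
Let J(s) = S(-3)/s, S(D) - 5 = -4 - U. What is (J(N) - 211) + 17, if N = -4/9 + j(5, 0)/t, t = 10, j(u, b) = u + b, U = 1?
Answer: -194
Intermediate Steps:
j(u, b) = b + u
S(D) = 0 (S(D) = 5 + (-4 - 1*1) = 5 + (-4 - 1) = 5 - 5 = 0)
N = 1/18 (N = -4/9 + (0 + 5)/10 = -4*1/9 + 5*(1/10) = -4/9 + 1/2 = 1/18 ≈ 0.055556)
J(s) = 0 (J(s) = 0/s = 0)
(J(N) - 211) + 17 = (0 - 211) + 17 = -211 + 17 = -194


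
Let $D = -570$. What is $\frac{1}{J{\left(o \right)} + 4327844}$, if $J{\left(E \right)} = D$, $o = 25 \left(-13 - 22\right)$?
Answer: $\frac{1}{4327274} \approx 2.3109 \cdot 10^{-7}$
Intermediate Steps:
$o = -875$ ($o = 25 \left(-35\right) = -875$)
$J{\left(E \right)} = -570$
$\frac{1}{J{\left(o \right)} + 4327844} = \frac{1}{-570 + 4327844} = \frac{1}{4327274}$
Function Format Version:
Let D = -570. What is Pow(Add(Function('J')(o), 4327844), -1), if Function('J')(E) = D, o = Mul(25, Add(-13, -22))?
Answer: Rational(1, 4327274) ≈ 2.3109e-7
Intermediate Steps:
o = -875 (o = Mul(25, -35) = -875)
Function('J')(E) = -570
Pow(Add(Function('J')(o), 4327844), -1) = Pow(Add(-570, 4327844), -1) = Pow(4327274, -1) = Rational(1, 4327274)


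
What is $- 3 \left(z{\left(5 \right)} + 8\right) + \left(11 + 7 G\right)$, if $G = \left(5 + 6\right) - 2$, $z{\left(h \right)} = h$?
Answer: $35$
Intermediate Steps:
$G = 9$ ($G = 11 - 2 = 9$)
$- 3 \left(z{\left(5 \right)} + 8\right) + \left(11 + 7 G\right) = - 3 \left(5 + 8\right) + \left(11 + 7 \cdot 9\right) = \left(-3\right) 13 + \left(11 + 63\right) = -39 + 74 = 35$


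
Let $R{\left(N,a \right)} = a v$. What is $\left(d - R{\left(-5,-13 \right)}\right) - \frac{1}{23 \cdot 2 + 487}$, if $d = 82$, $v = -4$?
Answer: $\frac{15989}{533} \approx 29.998$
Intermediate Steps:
$R{\left(N,a \right)} = - 4 a$ ($R{\left(N,a \right)} = a \left(-4\right) = - 4 a$)
$\left(d - R{\left(-5,-13 \right)}\right) - \frac{1}{23 \cdot 2 + 487} = \left(82 - \left(-4\right) \left(-13\right)\right) - \frac{1}{23 \cdot 2 + 487} = \left(82 - 52\right) - \frac{1}{46 + 487} = \left(82 - 52\right) - \frac{1}{533} = 30 - \frac{1}{533} = \frac{15989}{533}$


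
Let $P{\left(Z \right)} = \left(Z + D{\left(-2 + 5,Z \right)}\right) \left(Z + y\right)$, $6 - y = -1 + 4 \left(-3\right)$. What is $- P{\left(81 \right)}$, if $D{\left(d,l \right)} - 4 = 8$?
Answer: $-9300$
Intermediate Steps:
$y = 19$ ($y = 6 - \left(-1 + 4 \left(-3\right)\right) = 6 - \left(-1 - 12\right) = 6 - -13 = 6 + 13 = 19$)
$D{\left(d,l \right)} = 12$ ($D{\left(d,l \right)} = 4 + 8 = 12$)
$P{\left(Z \right)} = \left(12 + Z\right) \left(19 + Z\right)$ ($P{\left(Z \right)} = \left(Z + 12\right) \left(Z + 19\right) = \left(12 + Z\right) \left(19 + Z\right)$)
$- P{\left(81 \right)} = - (228 + 81^{2} + 31 \cdot 81) = - (228 + 6561 + 2511) = \left(-1\right) 9300 = -9300$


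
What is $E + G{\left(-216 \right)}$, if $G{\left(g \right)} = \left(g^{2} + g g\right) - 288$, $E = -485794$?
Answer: $-392770$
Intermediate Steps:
$G{\left(g \right)} = -288 + 2 g^{2}$ ($G{\left(g \right)} = \left(g^{2} + g^{2}\right) - 288 = 2 g^{2} - 288 = -288 + 2 g^{2}$)
$E + G{\left(-216 \right)} = -485794 - \left(288 - 2 \left(-216\right)^{2}\right) = -485794 + \left(-288 + 2 \cdot 46656\right) = -485794 + \left(-288 + 93312\right) = -485794 + 93024 = -392770$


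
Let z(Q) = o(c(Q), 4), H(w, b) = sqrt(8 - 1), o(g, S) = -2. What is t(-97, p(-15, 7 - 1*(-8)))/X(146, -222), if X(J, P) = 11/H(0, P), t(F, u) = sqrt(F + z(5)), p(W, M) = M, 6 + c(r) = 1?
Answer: 3*I*sqrt(77)/11 ≈ 2.3932*I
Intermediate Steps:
c(r) = -5 (c(r) = -6 + 1 = -5)
H(w, b) = sqrt(7)
z(Q) = -2
t(F, u) = sqrt(-2 + F) (t(F, u) = sqrt(F - 2) = sqrt(-2 + F))
X(J, P) = 11*sqrt(7)/7 (X(J, P) = 11/(sqrt(7)) = 11*(sqrt(7)/7) = 11*sqrt(7)/7)
t(-97, p(-15, 7 - 1*(-8)))/X(146, -222) = sqrt(-2 - 97)/((11*sqrt(7)/7)) = sqrt(-99)*(sqrt(7)/11) = (3*I*sqrt(11))*(sqrt(7)/11) = 3*I*sqrt(77)/11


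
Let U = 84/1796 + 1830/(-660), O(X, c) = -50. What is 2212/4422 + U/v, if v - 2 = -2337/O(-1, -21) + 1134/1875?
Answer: 27247710139/61233134259 ≈ 0.44498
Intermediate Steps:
U = -26927/9878 (U = 84*(1/1796) + 1830*(-1/660) = 21/449 - 61/22 = -26927/9878 ≈ -2.7260)
v = 61681/1250 (v = 2 + (-2337/(-50) + 1134/1875) = 2 + (-2337*(-1/50) + 1134*(1/1875)) = 2 + (2337/50 + 378/625) = 2 + 59181/1250 = 61681/1250 ≈ 49.345)
2212/4422 + U/v = 2212/4422 - 26927/(9878*61681/1250) = 2212*(1/4422) - 26927/9878*1250/61681 = 1106/2211 - 16829375/304642459 = 27247710139/61233134259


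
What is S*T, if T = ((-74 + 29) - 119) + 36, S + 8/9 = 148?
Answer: -169472/9 ≈ -18830.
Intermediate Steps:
S = 1324/9 (S = -8/9 + 148 = 1324/9 ≈ 147.11)
T = -128 (T = (-45 - 119) + 36 = -164 + 36 = -128)
S*T = (1324/9)*(-128) = -169472/9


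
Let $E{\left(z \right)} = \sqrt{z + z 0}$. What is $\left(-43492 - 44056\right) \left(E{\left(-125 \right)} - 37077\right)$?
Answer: $3246017196 - 437740 i \sqrt{5} \approx 3.246 \cdot 10^{9} - 9.7882 \cdot 10^{5} i$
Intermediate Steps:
$E{\left(z \right)} = \sqrt{z}$ ($E{\left(z \right)} = \sqrt{z + 0} = \sqrt{z}$)
$\left(-43492 - 44056\right) \left(E{\left(-125 \right)} - 37077\right) = \left(-43492 - 44056\right) \left(\sqrt{-125} - 37077\right) = - 87548 \left(5 i \sqrt{5} - 37077\right) = - 87548 \left(-37077 + 5 i \sqrt{5}\right) = 3246017196 - 437740 i \sqrt{5}$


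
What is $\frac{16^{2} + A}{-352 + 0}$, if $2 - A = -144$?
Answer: $- \frac{201}{176} \approx -1.142$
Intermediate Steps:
$A = 146$ ($A = 2 - -144 = 2 + 144 = 146$)
$\frac{16^{2} + A}{-352 + 0} = \frac{16^{2} + 146}{-352 + 0} = \frac{256 + 146}{-352} = 402 \left(- \frac{1}{352}\right) = - \frac{201}{176}$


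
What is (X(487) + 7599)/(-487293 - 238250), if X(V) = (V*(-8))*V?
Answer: 1889753/725543 ≈ 2.6046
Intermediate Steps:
X(V) = -8*V² (X(V) = (-8*V)*V = -8*V²)
(X(487) + 7599)/(-487293 - 238250) = (-8*487² + 7599)/(-487293 - 238250) = (-8*237169 + 7599)/(-725543) = (-1897352 + 7599)*(-1/725543) = -1889753*(-1/725543) = 1889753/725543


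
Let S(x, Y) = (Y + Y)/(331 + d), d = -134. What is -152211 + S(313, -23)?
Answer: -29985613/197 ≈ -1.5221e+5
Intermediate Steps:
S(x, Y) = 2*Y/197 (S(x, Y) = (Y + Y)/(331 - 134) = (2*Y)/197 = (2*Y)*(1/197) = 2*Y/197)
-152211 + S(313, -23) = -152211 + (2/197)*(-23) = -152211 - 46/197 = -29985613/197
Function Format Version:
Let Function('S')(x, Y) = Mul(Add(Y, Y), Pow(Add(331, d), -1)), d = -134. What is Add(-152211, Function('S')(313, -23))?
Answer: Rational(-29985613, 197) ≈ -1.5221e+5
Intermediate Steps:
Function('S')(x, Y) = Mul(Rational(2, 197), Y) (Function('S')(x, Y) = Mul(Add(Y, Y), Pow(Add(331, -134), -1)) = Mul(Mul(2, Y), Pow(197, -1)) = Mul(Mul(2, Y), Rational(1, 197)) = Mul(Rational(2, 197), Y))
Add(-152211, Function('S')(313, -23)) = Add(-152211, Mul(Rational(2, 197), -23)) = Add(-152211, Rational(-46, 197)) = Rational(-29985613, 197)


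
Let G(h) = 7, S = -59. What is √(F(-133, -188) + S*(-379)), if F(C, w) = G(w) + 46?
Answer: √22414 ≈ 149.71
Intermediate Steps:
F(C, w) = 53 (F(C, w) = 7 + 46 = 53)
√(F(-133, -188) + S*(-379)) = √(53 - 59*(-379)) = √(53 + 22361) = √22414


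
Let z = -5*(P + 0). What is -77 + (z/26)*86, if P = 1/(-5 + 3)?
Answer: -1787/26 ≈ -68.731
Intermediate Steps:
P = -½ (P = 1/(-2) = -½ ≈ -0.50000)
z = 5/2 (z = -5*(-½ + 0) = -5*(-½) = 5/2 ≈ 2.5000)
-77 + (z/26)*86 = -77 + ((5/2)/26)*86 = -77 + ((5/2)*(1/26))*86 = -77 + (5/52)*86 = -77 + 215/26 = -1787/26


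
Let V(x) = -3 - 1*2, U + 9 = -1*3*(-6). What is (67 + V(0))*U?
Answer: 558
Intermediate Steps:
U = 9 (U = -9 - 1*3*(-6) = -9 - 3*(-6) = -9 + 18 = 9)
V(x) = -5 (V(x) = -3 - 2 = -5)
(67 + V(0))*U = (67 - 5)*9 = 62*9 = 558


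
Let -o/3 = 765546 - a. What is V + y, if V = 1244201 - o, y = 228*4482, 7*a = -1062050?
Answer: 35125295/7 ≈ 5.0179e+6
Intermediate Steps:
a = -1062050/7 (a = (1/7)*(-1062050) = -1062050/7 ≈ -1.5172e+5)
y = 1021896
o = -19262616/7 (o = -3*(765546 - 1*(-1062050/7)) = -3*(765546 + 1062050/7) = -3*6420872/7 = -19262616/7 ≈ -2.7518e+6)
V = 27972023/7 (V = 1244201 - 1*(-19262616/7) = 1244201 + 19262616/7 = 27972023/7 ≈ 3.9960e+6)
V + y = 27972023/7 + 1021896 = 35125295/7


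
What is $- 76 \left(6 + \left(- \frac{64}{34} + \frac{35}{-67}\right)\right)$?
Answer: $- \frac{311220}{1139} \approx -273.24$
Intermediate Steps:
$- 76 \left(6 + \left(- \frac{64}{34} + \frac{35}{-67}\right)\right) = - 76 \left(6 + \left(\left(-64\right) \frac{1}{34} + 35 \left(- \frac{1}{67}\right)\right)\right) = - 76 \left(6 - \frac{2739}{1139}\right) = \left(-76\right) \frac{4095}{1139} = - \frac{311220}{1139}$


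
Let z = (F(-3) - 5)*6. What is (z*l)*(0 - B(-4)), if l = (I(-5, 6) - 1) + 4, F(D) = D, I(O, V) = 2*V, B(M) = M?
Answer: -2880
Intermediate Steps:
l = 15 (l = (2*6 - 1) + 4 = (12 - 1) + 4 = 11 + 4 = 15)
z = -48 (z = (-3 - 5)*6 = -8*6 = -48)
(z*l)*(0 - B(-4)) = (-48*15)*(0 - 1*(-4)) = -720*(0 + 4) = -720*4 = -2880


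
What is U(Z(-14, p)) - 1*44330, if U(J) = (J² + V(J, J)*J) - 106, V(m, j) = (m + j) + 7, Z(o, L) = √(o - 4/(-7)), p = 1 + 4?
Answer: -311334/7 + I*√658 ≈ -44476.0 + 25.652*I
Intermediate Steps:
p = 5
Z(o, L) = √(4/7 + o) (Z(o, L) = √(o - 4*(-⅐)) = √(o + 4/7) = √(4/7 + o))
V(m, j) = 7 + j + m (V(m, j) = (j + m) + 7 = 7 + j + m)
U(J) = -106 + J² + J*(7 + 2*J) (U(J) = (J² + (7 + J + J)*J) - 106 = (J² + (7 + 2*J)*J) - 106 = (J² + J*(7 + 2*J)) - 106 = -106 + J² + J*(7 + 2*J))
U(Z(-14, p)) - 1*44330 = (-106 + 3*(√(28 + 49*(-14))/7)² + 7*(√(28 + 49*(-14))/7)) - 1*44330 = (-106 + 3*(√(28 - 686)/7)² + 7*(√(28 - 686)/7)) - 44330 = (-106 + 3*(√(-658)/7)² + 7*(√(-658)/7)) - 44330 = (-106 + 3*((I*√658)/7)² + 7*((I*√658)/7)) - 44330 = (-106 + 3*(I*√658/7)² + 7*(I*√658/7)) - 44330 = (-106 + 3*(-94/7) + I*√658) - 44330 = (-106 - 282/7 + I*√658) - 44330 = (-1024/7 + I*√658) - 44330 = -311334/7 + I*√658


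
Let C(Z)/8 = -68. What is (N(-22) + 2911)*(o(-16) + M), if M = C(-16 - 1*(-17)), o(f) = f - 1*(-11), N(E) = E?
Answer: -1586061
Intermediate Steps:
o(f) = 11 + f (o(f) = f + 11 = 11 + f)
C(Z) = -544 (C(Z) = 8*(-68) = -544)
M = -544
(N(-22) + 2911)*(o(-16) + M) = (-22 + 2911)*((11 - 16) - 544) = 2889*(-5 - 544) = 2889*(-549) = -1586061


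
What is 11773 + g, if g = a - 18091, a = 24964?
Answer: 18646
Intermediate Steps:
g = 6873 (g = 24964 - 18091 = 6873)
11773 + g = 11773 + 6873 = 18646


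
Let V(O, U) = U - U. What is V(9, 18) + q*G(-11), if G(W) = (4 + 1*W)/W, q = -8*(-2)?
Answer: 112/11 ≈ 10.182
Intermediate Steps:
V(O, U) = 0
q = 16
G(W) = (4 + W)/W
V(9, 18) + q*G(-11) = 0 + 16*((4 - 11)/(-11)) = 0 + 16*(-1/11*(-7)) = 0 + 16*(7/11) = 0 + 112/11 = 112/11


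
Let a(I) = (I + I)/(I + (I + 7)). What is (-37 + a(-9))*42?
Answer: -16338/11 ≈ -1485.3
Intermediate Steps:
a(I) = 2*I/(7 + 2*I) (a(I) = (2*I)/(I + (7 + I)) = (2*I)/(7 + 2*I) = 2*I/(7 + 2*I))
(-37 + a(-9))*42 = (-37 + 2*(-9)/(7 + 2*(-9)))*42 = (-37 + 2*(-9)/(7 - 18))*42 = (-37 + 2*(-9)/(-11))*42 = (-37 + 2*(-9)*(-1/11))*42 = (-37 + 18/11)*42 = -389/11*42 = -16338/11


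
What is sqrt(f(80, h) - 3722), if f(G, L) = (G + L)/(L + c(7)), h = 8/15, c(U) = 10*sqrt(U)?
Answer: sqrt(-14284 - 279150*sqrt(7))/sqrt(4 + 75*sqrt(7)) ≈ 60.984*I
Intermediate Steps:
h = 8/15 (h = 8*(1/15) = 8/15 ≈ 0.53333)
f(G, L) = (G + L)/(L + 10*sqrt(7))
sqrt(f(80, h) - 3722) = sqrt((80 + 8/15)/(8/15 + 10*sqrt(7)) - 3722) = sqrt((1208/15)/(8/15 + 10*sqrt(7)) - 3722) = sqrt(1208/(15*(8/15 + 10*sqrt(7))) - 3722) = sqrt(-3722 + 1208/(15*(8/15 + 10*sqrt(7))))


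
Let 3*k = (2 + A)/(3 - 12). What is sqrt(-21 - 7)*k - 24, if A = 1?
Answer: -24 - 2*I*sqrt(7)/9 ≈ -24.0 - 0.58794*I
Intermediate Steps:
k = -1/9 (k = ((2 + 1)/(3 - 12))/3 = (3/(-9))/3 = (3*(-1/9))/3 = (1/3)*(-1/3) = -1/9 ≈ -0.11111)
sqrt(-21 - 7)*k - 24 = sqrt(-21 - 7)*(-1/9) - 24 = sqrt(-28)*(-1/9) - 24 = (2*I*sqrt(7))*(-1/9) - 24 = -2*I*sqrt(7)/9 - 24 = -24 - 2*I*sqrt(7)/9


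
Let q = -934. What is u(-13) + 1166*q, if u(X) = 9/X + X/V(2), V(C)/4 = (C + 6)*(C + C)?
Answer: -1812170537/1664 ≈ -1.0890e+6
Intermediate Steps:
V(C) = 8*C*(6 + C) (V(C) = 4*((C + 6)*(C + C)) = 4*((6 + C)*(2*C)) = 4*(2*C*(6 + C)) = 8*C*(6 + C))
u(X) = 9/X + X/128 (u(X) = 9/X + X/((8*2*(6 + 2))) = 9/X + X/((8*2*8)) = 9/X + X/128)
u(-13) + 1166*q = (9/(-13) + (1/128)*(-13)) + 1166*(-934) = (9*(-1/13) - 13/128) - 1089044 = (-9/13 - 13/128) - 1089044 = -1321/1664 - 1089044 = -1812170537/1664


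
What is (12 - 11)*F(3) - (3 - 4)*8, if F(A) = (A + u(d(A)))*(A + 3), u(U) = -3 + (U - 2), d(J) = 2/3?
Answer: 0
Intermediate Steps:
d(J) = ⅔ (d(J) = 2*(⅓) = ⅔)
u(U) = -5 + U (u(U) = -3 + (-2 + U) = -5 + U)
F(A) = (3 + A)*(-13/3 + A) (F(A) = (A + (-5 + ⅔))*(A + 3) = (A - 13/3)*(3 + A) = (-13/3 + A)*(3 + A) = (3 + A)*(-13/3 + A))
(12 - 11)*F(3) - (3 - 4)*8 = (12 - 11)*(-13 + 3² - 4/3*3) - (3 - 4)*8 = 1*(-13 + 9 - 4) - (-1)*8 = 1*(-8) - 1*(-8) = -8 + 8 = 0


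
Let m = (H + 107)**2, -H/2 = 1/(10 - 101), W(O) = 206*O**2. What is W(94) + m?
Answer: 15168056817/8281 ≈ 1.8317e+6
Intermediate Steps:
H = 2/91 (H = -2/(10 - 101) = -2/(-91) = -2*(-1/91) = 2/91 ≈ 0.021978)
m = 94848121/8281 (m = (2/91 + 107)**2 = (9739/91)**2 = 94848121/8281 ≈ 11454.)
W(94) + m = 206*94**2 + 94848121/8281 = 206*8836 + 94848121/8281 = 1820216 + 94848121/8281 = 15168056817/8281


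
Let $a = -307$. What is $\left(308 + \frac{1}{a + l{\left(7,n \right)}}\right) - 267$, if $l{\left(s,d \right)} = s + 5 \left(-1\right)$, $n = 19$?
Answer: $\frac{12504}{305} \approx 40.997$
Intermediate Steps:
$l{\left(s,d \right)} = -5 + s$ ($l{\left(s,d \right)} = s - 5 = -5 + s$)
$\left(308 + \frac{1}{a + l{\left(7,n \right)}}\right) - 267 = \left(308 + \frac{1}{-307 + \left(-5 + 7\right)}\right) - 267 = \left(308 + \frac{1}{-307 + 2}\right) - 267 = \left(308 + \frac{1}{-305}\right) - 267 = \left(308 - \frac{1}{305}\right) - 267 = \frac{93939}{305} - 267 = \frac{12504}{305}$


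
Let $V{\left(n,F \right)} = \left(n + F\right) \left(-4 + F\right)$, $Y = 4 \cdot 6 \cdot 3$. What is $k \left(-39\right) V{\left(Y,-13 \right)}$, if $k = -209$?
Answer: $-8175453$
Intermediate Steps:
$Y = 72$ ($Y = 24 \cdot 3 = 72$)
$V{\left(n,F \right)} = \left(-4 + F\right) \left(F + n\right)$ ($V{\left(n,F \right)} = \left(F + n\right) \left(-4 + F\right) = \left(-4 + F\right) \left(F + n\right)$)
$k \left(-39\right) V{\left(Y,-13 \right)} = \left(-209\right) \left(-39\right) \left(\left(-13\right)^{2} - -52 - 288 - 936\right) = 8151 \left(169 + 52 - 288 - 936\right) = 8151 \left(-1003\right) = -8175453$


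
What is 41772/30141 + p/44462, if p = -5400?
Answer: 282417544/223354857 ≈ 1.2644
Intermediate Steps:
41772/30141 + p/44462 = 41772/30141 - 5400/44462 = 41772*(1/30141) - 5400*1/44462 = 13924/10047 - 2700/22231 = 282417544/223354857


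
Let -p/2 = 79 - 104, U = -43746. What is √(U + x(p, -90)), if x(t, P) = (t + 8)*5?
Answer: 8*I*√679 ≈ 208.46*I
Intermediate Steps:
p = 50 (p = -2*(79 - 104) = -2*(-25) = 50)
x(t, P) = 40 + 5*t (x(t, P) = (8 + t)*5 = 40 + 5*t)
√(U + x(p, -90)) = √(-43746 + (40 + 5*50)) = √(-43746 + (40 + 250)) = √(-43746 + 290) = √(-43456) = 8*I*√679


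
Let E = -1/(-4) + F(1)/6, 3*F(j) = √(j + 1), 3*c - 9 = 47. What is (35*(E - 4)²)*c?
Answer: 4467085/486 - 2450*√2/9 ≈ 8806.5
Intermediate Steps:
c = 56/3 (c = 3 + (⅓)*47 = 3 + 47/3 = 56/3 ≈ 18.667)
F(j) = √(1 + j)/3 (F(j) = √(j + 1)/3 = √(1 + j)/3)
E = ¼ + √2/18 (E = -1/(-4) + (√(1 + 1)/3)/6 = -1*(-¼) + (√2/3)*(⅙) = ¼ + √2/18 ≈ 0.32857)
(35*(E - 4)²)*c = (35*((¼ + √2/18) - 4)²)*(56/3) = (35*(-15/4 + √2/18)²)*(56/3) = 1960*(-15/4 + √2/18)²/3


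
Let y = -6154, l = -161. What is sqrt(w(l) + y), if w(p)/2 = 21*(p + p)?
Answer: I*sqrt(19678) ≈ 140.28*I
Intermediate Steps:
w(p) = 84*p (w(p) = 2*(21*(p + p)) = 2*(21*(2*p)) = 2*(42*p) = 84*p)
sqrt(w(l) + y) = sqrt(84*(-161) - 6154) = sqrt(-13524 - 6154) = sqrt(-19678) = I*sqrt(19678)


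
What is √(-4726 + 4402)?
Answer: 18*I ≈ 18.0*I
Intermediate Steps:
√(-4726 + 4402) = √(-324) = 18*I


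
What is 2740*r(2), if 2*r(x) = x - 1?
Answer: 1370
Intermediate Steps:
r(x) = -½ + x/2 (r(x) = (x - 1)/2 = (-1 + x)/2 = -½ + x/2)
2740*r(2) = 2740*(-½ + (½)*2) = 2740*(-½ + 1) = 2740*(½) = 1370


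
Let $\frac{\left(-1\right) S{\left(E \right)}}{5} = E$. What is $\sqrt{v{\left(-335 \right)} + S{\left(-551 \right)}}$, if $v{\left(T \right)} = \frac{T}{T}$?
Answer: $2 \sqrt{689} \approx 52.498$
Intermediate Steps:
$S{\left(E \right)} = - 5 E$
$v{\left(T \right)} = 1$
$\sqrt{v{\left(-335 \right)} + S{\left(-551 \right)}} = \sqrt{1 - -2755} = \sqrt{1 + 2755} = \sqrt{2756} = 2 \sqrt{689}$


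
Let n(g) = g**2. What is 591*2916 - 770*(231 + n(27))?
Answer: 984156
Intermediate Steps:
591*2916 - 770*(231 + n(27)) = 591*2916 - 770*(231 + 27**2) = 1723356 - 770*(231 + 729) = 1723356 - 770*960 = 1723356 - 1*739200 = 1723356 - 739200 = 984156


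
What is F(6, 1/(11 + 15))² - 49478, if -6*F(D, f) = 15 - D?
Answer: -197903/4 ≈ -49476.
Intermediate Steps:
F(D, f) = -5/2 + D/6 (F(D, f) = -(15 - D)/6 = -5/2 + D/6)
F(6, 1/(11 + 15))² - 49478 = (-5/2 + (⅙)*6)² - 49478 = (-5/2 + 1)² - 49478 = (-3/2)² - 49478 = 9/4 - 49478 = -197903/4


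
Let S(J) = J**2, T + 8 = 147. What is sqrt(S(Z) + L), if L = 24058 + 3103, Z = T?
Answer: sqrt(46482) ≈ 215.60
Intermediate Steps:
T = 139 (T = -8 + 147 = 139)
Z = 139
L = 27161
sqrt(S(Z) + L) = sqrt(139**2 + 27161) = sqrt(19321 + 27161) = sqrt(46482)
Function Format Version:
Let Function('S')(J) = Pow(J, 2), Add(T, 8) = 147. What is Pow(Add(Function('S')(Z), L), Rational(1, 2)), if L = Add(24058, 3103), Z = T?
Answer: Pow(46482, Rational(1, 2)) ≈ 215.60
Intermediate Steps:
T = 139 (T = Add(-8, 147) = 139)
Z = 139
L = 27161
Pow(Add(Function('S')(Z), L), Rational(1, 2)) = Pow(Add(Pow(139, 2), 27161), Rational(1, 2)) = Pow(Add(19321, 27161), Rational(1, 2)) = Pow(46482, Rational(1, 2))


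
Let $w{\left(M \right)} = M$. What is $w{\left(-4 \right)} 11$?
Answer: $-44$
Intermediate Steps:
$w{\left(-4 \right)} 11 = \left(-4\right) 11 = -44$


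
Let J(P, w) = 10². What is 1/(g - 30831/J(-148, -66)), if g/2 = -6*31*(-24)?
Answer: 100/861969 ≈ 0.00011601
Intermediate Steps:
J(P, w) = 100
g = 8928 (g = 2*(-6*31*(-24)) = 2*(-186*(-24)) = 2*4464 = 8928)
1/(g - 30831/J(-148, -66)) = 1/(8928 - 30831/100) = 1/(861969/100) = 100/861969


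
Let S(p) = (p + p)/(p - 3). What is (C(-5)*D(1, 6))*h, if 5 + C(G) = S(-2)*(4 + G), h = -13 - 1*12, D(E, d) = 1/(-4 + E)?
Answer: -145/3 ≈ -48.333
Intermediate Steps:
h = -25 (h = -13 - 12 = -25)
S(p) = 2*p/(-3 + p) (S(p) = (2*p)/(-3 + p) = 2*p/(-3 + p))
C(G) = -9/5 + 4*G/5 (C(G) = -5 + (2*(-2)/(-3 - 2))*(4 + G) = -5 + (2*(-2)/(-5))*(4 + G) = -5 + (2*(-2)*(-⅕))*(4 + G) = -5 + 4*(4 + G)/5 = -5 + (16/5 + 4*G/5) = -9/5 + 4*G/5)
(C(-5)*D(1, 6))*h = ((-9/5 + (⅘)*(-5))/(-4 + 1))*(-25) = ((-9/5 - 4)/(-3))*(-25) = -29/5*(-⅓)*(-25) = (29/15)*(-25) = -145/3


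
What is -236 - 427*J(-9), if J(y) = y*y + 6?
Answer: -37385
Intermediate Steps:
J(y) = 6 + y² (J(y) = y² + 6 = 6 + y²)
-236 - 427*J(-9) = -236 - 427*(6 + (-9)²) = -236 - 427*(6 + 81) = -236 - 427*87 = -236 - 37149 = -37385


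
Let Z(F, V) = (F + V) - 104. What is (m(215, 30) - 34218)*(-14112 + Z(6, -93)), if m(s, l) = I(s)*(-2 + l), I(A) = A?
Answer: 403315994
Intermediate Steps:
Z(F, V) = -104 + F + V
m(s, l) = s*(-2 + l)
(m(215, 30) - 34218)*(-14112 + Z(6, -93)) = (215*(-2 + 30) - 34218)*(-14112 + (-104 + 6 - 93)) = (215*28 - 34218)*(-14112 - 191) = (6020 - 34218)*(-14303) = -28198*(-14303) = 403315994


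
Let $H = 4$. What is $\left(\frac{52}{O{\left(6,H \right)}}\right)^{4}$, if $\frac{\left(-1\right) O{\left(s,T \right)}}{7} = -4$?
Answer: $\frac{28561}{2401} \approx 11.895$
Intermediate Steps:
$O{\left(s,T \right)} = 28$ ($O{\left(s,T \right)} = \left(-7\right) \left(-4\right) = 28$)
$\left(\frac{52}{O{\left(6,H \right)}}\right)^{4} = \left(\frac{52}{28}\right)^{4} = \left(52 \cdot \frac{1}{28}\right)^{4} = \left(\frac{13}{7}\right)^{4} = \frac{28561}{2401}$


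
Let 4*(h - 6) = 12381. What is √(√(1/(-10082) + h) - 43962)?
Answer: √(-886449768 + 142*√62533603)/142 ≈ 209.54*I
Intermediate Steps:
h = 12405/4 (h = 6 + (¼)*12381 = 6 + 12381/4 = 12405/4 ≈ 3101.3)
√(√(1/(-10082) + h) - 43962) = √(√(1/(-10082) + 12405/4) - 43962) = √(√(-1/10082 + 12405/4) - 43962) = √(√(62533603/20164) - 43962) = √(√62533603/142 - 43962) = √(-43962 + √62533603/142)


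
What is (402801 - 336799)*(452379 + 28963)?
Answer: 31769534684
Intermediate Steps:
(402801 - 336799)*(452379 + 28963) = 66002*481342 = 31769534684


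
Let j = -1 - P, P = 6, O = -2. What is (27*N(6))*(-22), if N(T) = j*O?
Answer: -8316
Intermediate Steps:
j = -7 (j = -1 - 1*6 = -1 - 6 = -7)
N(T) = 14 (N(T) = -7*(-2) = 14)
(27*N(6))*(-22) = (27*14)*(-22) = 378*(-22) = -8316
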